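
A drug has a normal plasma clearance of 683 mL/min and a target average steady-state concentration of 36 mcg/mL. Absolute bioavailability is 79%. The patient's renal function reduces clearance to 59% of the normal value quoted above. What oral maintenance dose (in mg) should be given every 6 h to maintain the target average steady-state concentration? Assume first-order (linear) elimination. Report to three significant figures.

CL = 683 mL/min = 683 × 0.06 = 40.98 L/h
Patient clearance = 0.59 × 40.98 = 24.18 L/h
D = CL × Css × τ / F = 24.18 × 36 × 6 / 0.79 = 6611 mg

6610 mg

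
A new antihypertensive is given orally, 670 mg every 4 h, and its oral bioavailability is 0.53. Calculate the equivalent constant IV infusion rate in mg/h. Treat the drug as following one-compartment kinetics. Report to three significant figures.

Equivalent systemic input: infusion rate = F·D/τ.
Rate = 0.53 × 670 / 4 = 88.78 mg/h

88.8 mg/h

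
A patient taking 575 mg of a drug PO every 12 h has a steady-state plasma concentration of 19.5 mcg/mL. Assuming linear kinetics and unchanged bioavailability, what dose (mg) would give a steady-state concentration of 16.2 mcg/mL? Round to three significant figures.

With linear kinetics, Css is proportional to dose rate (D/τ) at fixed clearance.
D₂ = D₁ × (Css,target / Css,current) = 575 × 16.2/19.5 = 477.7 mg

478 mg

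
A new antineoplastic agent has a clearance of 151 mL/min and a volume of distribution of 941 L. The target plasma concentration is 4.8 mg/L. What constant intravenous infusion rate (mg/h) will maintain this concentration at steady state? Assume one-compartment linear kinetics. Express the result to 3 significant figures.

43.5 mg/h

Convert clearance: 151 mL/min × 60 min/h ÷ 1000 mL/L = 9.060 L/h
Rate = CL × Css = 9.060 × 4.8 = 43.49 mg/h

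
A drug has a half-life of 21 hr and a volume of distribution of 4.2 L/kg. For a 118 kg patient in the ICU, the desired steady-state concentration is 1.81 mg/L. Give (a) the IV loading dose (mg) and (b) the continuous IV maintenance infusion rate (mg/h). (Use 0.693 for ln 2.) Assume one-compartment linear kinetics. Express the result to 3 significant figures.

(a) 897 mg; (b) 29.6 mg/h

Vd(total) = 118 kg × 4.2 L/kg = 495.6 L
LD = Vd × C = 495.6 × 1.81 = 897.0 mg
CL = 0.693 × Vd / t½ = 0.693 × 495.6 / 21 = 16.35 L/h
Infusion rate = CL × Css = 16.35 × 1.81 = 29.59 mg/h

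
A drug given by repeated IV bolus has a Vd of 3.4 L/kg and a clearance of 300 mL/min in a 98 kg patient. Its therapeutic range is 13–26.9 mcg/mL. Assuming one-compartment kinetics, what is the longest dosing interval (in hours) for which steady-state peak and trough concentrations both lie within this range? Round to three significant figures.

13.5 h

Total Vd = 3.4 × 98 = 333.2 L
CL = 300 mL/min = 300 × 0.06 = 18.00 L/h
k = CL / Vd = 18.00 / 333.2 = 0.05402 h⁻¹
Between IV bolus doses, concentration decays as C = C₀·e^(−kτ), so C_peak/C_trough = e^(kτ).
τ_max = ln(C_peak/C_trough) / k = ln(26.9/13) / 0.05402 = 0.7272 / 0.05402 = 13.46 h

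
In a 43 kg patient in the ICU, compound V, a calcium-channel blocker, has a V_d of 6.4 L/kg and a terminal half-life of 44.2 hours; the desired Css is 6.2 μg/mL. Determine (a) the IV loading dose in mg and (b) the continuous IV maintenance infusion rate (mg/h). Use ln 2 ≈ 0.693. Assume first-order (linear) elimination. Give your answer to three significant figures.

Vd = 6.4 L/kg × 43 kg = 275.2 L
LD = Vd × C = 275.2 × 6.2 = 1706 mg
CL = 0.693 × Vd / t½ = 0.693 × 275.2 / 44.2 = 4.315 L/h
Infusion rate = CL × Css = 4.315 × 6.2 = 26.75 mg/h

(a) 1710 mg; (b) 26.8 mg/h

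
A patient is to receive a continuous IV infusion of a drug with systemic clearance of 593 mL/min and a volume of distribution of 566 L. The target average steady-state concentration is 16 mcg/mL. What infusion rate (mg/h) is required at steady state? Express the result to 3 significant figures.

569 mg/h

Convert clearance: 593 mL/min × 60 min/h ÷ 1000 mL/L = 35.58 L/h
R₀ = 35.58 × 16 = 569.3 mg/h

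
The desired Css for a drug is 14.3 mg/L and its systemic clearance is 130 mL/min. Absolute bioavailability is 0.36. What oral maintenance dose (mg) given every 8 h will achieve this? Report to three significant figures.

2480 mg

CL = 130 mL/min × 60/1000 = 7.800 L/h
D = CL × Css × τ / F = 7.800 × 14.3 × 8 / 0.36 = 2479 mg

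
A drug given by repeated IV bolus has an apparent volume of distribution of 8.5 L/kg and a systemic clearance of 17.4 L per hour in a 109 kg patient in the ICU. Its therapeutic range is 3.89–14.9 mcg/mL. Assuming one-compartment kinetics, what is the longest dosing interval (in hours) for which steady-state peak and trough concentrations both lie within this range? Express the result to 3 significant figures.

Vd(total) = 109 kg × 8.5 L/kg = 926.5 L
k = CL / Vd = 17.40 / 926.5 = 0.01878 h⁻¹
Between IV bolus doses, concentration decays as C = C₀·e^(−kτ), so C_peak/C_trough = e^(kτ).
τ_max = ln(C_peak/C_trough) / k = ln(14.9/3.89) / 0.01878 = 1.343 / 0.01878 = 71.51 h

71.5 h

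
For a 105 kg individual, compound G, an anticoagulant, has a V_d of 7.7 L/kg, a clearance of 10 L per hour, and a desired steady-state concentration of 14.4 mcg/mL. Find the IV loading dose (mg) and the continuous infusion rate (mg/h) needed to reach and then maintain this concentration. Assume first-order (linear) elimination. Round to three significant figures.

(a) 11600 mg; (b) 144 mg/h

Vd = 7.7 L/kg × 105 kg = 808.5 L
Loading: fill Vd to C_target → 808.5 L × 14.4 mg/L = 11640 mg
Maintenance: replace elimination → rate = CL × Css = 10.00 × 14.4 = 144.0 mg/h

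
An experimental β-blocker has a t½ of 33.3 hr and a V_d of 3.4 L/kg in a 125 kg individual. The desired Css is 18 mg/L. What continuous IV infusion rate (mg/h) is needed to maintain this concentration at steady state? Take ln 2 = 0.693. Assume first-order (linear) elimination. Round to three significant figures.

Vd(total) = 125 kg × 3.4 L/kg = 425.0 L
CL = 0.693 × Vd / t½ = 0.693 × 425.0 / 33.3 = 8.845 L/h
Infusion rate = CL × Css = 8.845 × 18 = 159.2 mg/h

159 mg/h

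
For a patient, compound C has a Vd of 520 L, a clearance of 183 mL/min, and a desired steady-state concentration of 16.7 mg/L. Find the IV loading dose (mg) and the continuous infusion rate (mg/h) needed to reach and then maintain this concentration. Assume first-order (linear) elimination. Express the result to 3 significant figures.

(a) 8680 mg; (b) 183 mg/h

Loading: fill Vd to C_target → 520.0 L × 16.7 mg/L = 8684 mg
Convert clearance: 183 mL/min × 60 min/h ÷ 1000 mL/L = 10.98 L/h
Maintenance infusion rate = CL × Css = 10.98 × 16.7 = 183.4 mg/h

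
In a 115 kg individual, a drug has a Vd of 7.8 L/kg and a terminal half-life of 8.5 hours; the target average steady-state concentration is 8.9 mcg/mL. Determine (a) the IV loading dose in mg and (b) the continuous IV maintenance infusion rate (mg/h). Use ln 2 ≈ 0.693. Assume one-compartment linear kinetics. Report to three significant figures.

(a) 7980 mg; (b) 651 mg/h

Vd = 7.8 L/kg × 115 kg = 897.0 L
LD = Vd × C = 897.0 × 8.9 = 7983 mg
CL = 0.693 × Vd / t½ = 0.693 × 897.0 / 8.5 = 73.13 L/h
Infusion rate = CL × Css = 73.13 × 8.9 = 650.9 mg/h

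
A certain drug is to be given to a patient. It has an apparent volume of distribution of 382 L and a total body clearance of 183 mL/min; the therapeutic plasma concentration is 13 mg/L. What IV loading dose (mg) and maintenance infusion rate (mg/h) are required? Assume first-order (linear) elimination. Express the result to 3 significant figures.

(a) 4970 mg; (b) 143 mg/h

Loading dose = Vd × C = 382.0 × 13 = 4966 mg
Convert clearance: 183 mL/min × 60 min/h ÷ 1000 mL/L = 10.98 L/h
Infusion rate = 10.98 L/h × 13 mg/L = 142.7 mg/h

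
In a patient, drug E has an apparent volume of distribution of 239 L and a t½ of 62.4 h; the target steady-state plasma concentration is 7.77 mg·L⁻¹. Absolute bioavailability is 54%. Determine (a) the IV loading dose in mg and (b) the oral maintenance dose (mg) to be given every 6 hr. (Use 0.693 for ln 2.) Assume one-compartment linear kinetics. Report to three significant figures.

(a) 1860 mg; (b) 229 mg

LD = Vd × C = 239.0 × 7.77 = 1857 mg
CL = 0.693 × Vd / t½ = 0.693 × 239.0 / 62.4 = 2.654 L/h
D = CL × Css × τ / F = 2.654 × 7.77 × 6 / 0.54 = 229.1 mg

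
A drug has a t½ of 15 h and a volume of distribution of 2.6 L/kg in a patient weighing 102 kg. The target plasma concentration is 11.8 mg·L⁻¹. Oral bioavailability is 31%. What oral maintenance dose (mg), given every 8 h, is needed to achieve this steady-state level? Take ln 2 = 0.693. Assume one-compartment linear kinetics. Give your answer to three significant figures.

3730 mg

Vd(total) = 102 kg × 2.6 L/kg = 265.2 L
CL = 0.693 × Vd / t½ = 0.693 × 265.2 / 15 = 12.25 L/h
D = CL × Css × τ / F = 12.25 × 11.8 × 8 / 0.31 = 3730 mg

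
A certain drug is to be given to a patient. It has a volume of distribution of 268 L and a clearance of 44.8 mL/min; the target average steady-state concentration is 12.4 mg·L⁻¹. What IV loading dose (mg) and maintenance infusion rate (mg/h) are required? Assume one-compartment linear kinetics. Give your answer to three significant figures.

(a) 3320 mg; (b) 33.3 mg/h

Loading dose = Vd × C = 268.0 × 12.4 = 3323 mg
CL = 44.8 mL/min = 44.8 × 0.06 = 2.688 L/h
Maintenance infusion rate = CL × Css = 2.688 × 12.4 = 33.33 mg/h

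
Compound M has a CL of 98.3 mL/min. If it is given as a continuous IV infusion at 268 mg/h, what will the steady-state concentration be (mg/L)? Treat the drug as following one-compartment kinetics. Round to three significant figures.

CL = 98.3 mL/min × 60/1000 = 5.898 L/h
Css = rate / CL = 268 / 5.898 = 45.44 mg/L

45.4 mg/L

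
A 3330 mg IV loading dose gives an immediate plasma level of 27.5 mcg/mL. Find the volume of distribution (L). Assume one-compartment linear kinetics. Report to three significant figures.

121 L

Immediately after an IV bolus, C₀ = Dose / Vd, so Vd = Dose / C₀.
Vd = 3330 / 27.5 = 121.1 L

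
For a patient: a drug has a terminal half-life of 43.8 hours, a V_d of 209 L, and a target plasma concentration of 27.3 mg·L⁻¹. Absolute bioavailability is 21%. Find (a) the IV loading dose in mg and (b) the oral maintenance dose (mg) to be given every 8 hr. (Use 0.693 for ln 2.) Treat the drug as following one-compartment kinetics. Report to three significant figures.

(a) 5710 mg; (b) 3440 mg

LD = Vd × C = 209.0 × 27.3 = 5706 mg
CL = 0.693 × Vd / t½ = 0.693 × 209.0 / 43.8 = 3.307 L/h
D = CL × Css × τ / F = 3.307 × 27.3 × 8 / 0.21 = 3439 mg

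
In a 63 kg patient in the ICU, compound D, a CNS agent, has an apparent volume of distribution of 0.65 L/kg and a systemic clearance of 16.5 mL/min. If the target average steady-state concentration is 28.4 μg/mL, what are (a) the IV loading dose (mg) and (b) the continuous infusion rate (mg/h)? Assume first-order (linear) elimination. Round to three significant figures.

Total Vd = 0.65 × 63 = 40.95 L
LD = Vd · C_target = 40.95 × 28.4 = 1163 mg
Convert clearance: 16.5 mL/min × 60 min/h ÷ 1000 mL/L = 0.9900 L/h
Maintenance infusion rate = CL × Css = 0.9900 × 28.4 = 28.12 mg/h

(a) 1160 mg; (b) 28.1 mg/h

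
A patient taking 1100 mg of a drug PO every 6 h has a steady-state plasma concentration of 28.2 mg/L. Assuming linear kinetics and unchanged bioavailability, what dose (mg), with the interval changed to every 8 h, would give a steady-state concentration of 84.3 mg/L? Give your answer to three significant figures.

For first-order elimination, Css ∝ F·D/(CL·τ); F and CL are unchanged, so Css ∝ D/τ.
D₂ = D₁ × (Css,target / Css,current) × (τ₂/τ₁) = 1100 × (84.3/28.2) × (8/6) = 4384 mg

4380 mg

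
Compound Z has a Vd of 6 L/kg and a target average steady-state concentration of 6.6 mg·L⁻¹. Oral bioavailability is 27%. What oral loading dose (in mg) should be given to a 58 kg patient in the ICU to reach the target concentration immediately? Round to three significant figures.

Vd(total) = 58 kg × 6 L/kg = 348.0 L
LD = Vd × C / F = 348.0 × 6.600 / 0.27 = 8507 mg

8510 mg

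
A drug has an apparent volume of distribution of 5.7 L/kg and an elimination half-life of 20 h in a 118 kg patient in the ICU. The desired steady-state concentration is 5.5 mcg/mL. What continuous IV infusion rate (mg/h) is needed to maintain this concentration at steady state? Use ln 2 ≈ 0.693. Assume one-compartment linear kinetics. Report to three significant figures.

Total Vd = 5.7 × 118 = 672.6 L
CL = ln 2 · Vd / t½ = 0.693 × 672.6 / 20 = 23.31 L/h
Infusion rate = CL × Css = 23.31 × 5.5 = 128.2 mg/h

128 mg/h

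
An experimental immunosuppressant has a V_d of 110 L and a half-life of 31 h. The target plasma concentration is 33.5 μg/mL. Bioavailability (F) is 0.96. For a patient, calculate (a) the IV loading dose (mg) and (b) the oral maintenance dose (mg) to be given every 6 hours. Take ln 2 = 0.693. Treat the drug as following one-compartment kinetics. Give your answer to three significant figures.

LD = Vd × C = 110.0 × 33.5 = 3685 mg
CL = 0.693 × Vd / t½ = 0.693 × 110.0 / 31 = 2.459 L/h
D = CL × Css × τ / F = 2.459 × 33.5 × 6 / 0.96 = 514.9 mg

(a) 3690 mg; (b) 515 mg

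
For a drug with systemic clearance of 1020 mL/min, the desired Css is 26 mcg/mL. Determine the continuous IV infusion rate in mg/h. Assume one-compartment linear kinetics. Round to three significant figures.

CL = 1020 mL/min × 60/1000 = 61.20 L/h
Infusion rate = CL · Css = 61.20 L/h × 26 mg/L = 1591 mg/h

1590 mg/h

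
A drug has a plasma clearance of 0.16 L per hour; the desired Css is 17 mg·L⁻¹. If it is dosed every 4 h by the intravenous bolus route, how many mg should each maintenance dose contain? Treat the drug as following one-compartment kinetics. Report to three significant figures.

D = CL × Css × τ = 0.1600 × 17 × 4 = 10.88 mg

10.9 mg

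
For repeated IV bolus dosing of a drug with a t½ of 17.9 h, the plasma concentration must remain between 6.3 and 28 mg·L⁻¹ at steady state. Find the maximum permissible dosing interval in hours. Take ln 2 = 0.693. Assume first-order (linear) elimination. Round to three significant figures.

38.5 h

k = 0.693 / t½ = 0.693 / 17.9 = 0.03872 h⁻¹
Between IV bolus doses, concentration decays as C = C₀·e^(−kτ), so C_peak/C_trough = e^(kτ).
τ_max = ln(C_peak/C_trough) / k = ln(28/6.3) / 0.03872 = 1.492 / 0.03872 = 38.53 h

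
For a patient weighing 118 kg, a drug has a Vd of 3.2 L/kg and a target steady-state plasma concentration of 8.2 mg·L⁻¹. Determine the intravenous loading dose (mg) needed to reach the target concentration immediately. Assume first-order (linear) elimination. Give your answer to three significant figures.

Total Vd = 3.2 × 118 = 377.6 L
The loading dose fills Vd to the target concentration.
LD = Vd × C = 377.6 × 8.200 = 3096 mg

3100 mg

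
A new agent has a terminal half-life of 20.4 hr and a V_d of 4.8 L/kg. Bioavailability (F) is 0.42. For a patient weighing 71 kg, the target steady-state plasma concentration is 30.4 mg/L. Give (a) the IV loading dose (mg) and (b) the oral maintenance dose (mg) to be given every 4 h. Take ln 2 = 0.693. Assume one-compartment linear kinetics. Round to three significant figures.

Total Vd = 4.8 × 71 = 340.8 L
LD = Vd × C = 340.8 × 30.4 = 10360 mg
CL = 0.693 × Vd / t½ = 0.693 × 340.8 / 20.4 = 11.58 L/h
D = CL × Css × τ / F = 11.58 × 30.4 × 4 / 0.42 = 3353 mg

(a) 10400 mg; (b) 3350 mg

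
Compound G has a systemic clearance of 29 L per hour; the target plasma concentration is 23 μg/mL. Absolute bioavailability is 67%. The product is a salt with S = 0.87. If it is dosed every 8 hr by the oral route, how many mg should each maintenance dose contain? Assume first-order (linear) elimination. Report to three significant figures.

At steady state, dose per interval replaces the amount cleared in that interval: F·S·D/τ = CL·Css.
D = CL × Css × τ / F / S = 29.00 × 23 × 8 / 0.67 / 0.87 = 9154 mg

9150 mg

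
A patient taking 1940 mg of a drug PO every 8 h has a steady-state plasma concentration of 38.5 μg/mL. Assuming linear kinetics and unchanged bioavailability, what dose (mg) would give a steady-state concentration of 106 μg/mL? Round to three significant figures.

With linear kinetics, Css is proportional to dose rate (D/τ) at fixed clearance.
D₂ = D₁ × (Css,target / Css,current) = 1940 × 106/38.5 = 5341 mg

5340 mg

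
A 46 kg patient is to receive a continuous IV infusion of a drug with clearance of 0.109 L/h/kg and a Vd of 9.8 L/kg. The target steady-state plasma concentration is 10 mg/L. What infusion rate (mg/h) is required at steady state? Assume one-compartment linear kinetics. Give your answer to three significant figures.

CL = 0.109 L/h/kg × 46 kg = 5.014 L/h
Maintenance depends on clearance, not Vd — rate in must match rate out.
R₀ = 5.014 × 10 = 50.14 mg/h

50.1 mg/h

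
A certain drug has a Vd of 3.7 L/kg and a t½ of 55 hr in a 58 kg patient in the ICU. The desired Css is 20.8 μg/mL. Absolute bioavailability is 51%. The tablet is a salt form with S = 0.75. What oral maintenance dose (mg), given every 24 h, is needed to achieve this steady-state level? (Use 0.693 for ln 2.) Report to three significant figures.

3530 mg

Vd = 3.7 L/kg × 58 kg = 214.6 L
CL = 0.693 × Vd / t½ = 0.693 × 214.6 / 55 = 2.704 L/h
D = CL × Css × τ / F / S = 2.704 × 20.8 × 24 / 0.51 / 0.75 = 3529 mg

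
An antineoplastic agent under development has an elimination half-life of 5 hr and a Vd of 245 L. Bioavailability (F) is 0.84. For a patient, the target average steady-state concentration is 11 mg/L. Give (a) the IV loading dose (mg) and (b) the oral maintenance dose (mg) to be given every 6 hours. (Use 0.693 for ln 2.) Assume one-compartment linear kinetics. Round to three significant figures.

LD = Vd × C = 245.0 × 11 = 2695 mg
CL = 0.693 × Vd / t½ = 0.693 × 245.0 / 5 = 33.96 L/h
D = CL × Css × τ / F = 33.96 × 11 × 6 / 0.84 = 2668 mg

(a) 2700 mg; (b) 2670 mg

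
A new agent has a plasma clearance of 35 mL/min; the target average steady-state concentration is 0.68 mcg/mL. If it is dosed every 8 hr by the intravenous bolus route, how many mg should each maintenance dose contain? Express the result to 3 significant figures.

CL = 35 mL/min × 60/1000 = 2.100 L/h
At steady state, dose per interval replaces the amount cleared in that interval: D/τ = CL·Css.
D = CL × Css × τ = 2.100 × 0.68 × 8 = 11.42 mg

11.4 mg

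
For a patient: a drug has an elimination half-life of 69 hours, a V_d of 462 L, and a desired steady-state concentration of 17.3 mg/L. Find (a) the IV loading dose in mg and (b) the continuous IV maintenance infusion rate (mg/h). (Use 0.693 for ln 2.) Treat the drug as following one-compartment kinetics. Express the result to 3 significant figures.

LD = Vd × C = 462.0 × 17.3 = 7993 mg
CL = 0.693 × Vd / t½ = 0.693 × 462.0 / 69 = 4.640 L/h
Infusion rate = CL × Css = 4.640 × 17.3 = 80.27 mg/h

(a) 7990 mg; (b) 80.3 mg/h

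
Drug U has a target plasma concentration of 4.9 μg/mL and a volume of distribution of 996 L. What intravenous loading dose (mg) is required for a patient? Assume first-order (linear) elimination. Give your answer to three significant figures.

4880 mg

LD = Vd × C = 996.0 × 4.900 = 4880 mg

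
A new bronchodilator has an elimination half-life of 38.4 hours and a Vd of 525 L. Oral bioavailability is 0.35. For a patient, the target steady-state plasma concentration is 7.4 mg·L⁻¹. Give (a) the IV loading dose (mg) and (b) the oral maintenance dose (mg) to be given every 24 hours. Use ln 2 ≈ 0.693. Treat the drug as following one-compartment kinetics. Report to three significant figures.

LD = Vd × C = 525.0 × 7.4 = 3885 mg
CL = 0.693 × Vd / t½ = 0.693 × 525.0 / 38.4 = 9.475 L/h
D = CL × Css × τ / F = 9.475 × 7.4 × 24 / 0.35 = 4808 mg

(a) 3890 mg; (b) 4810 mg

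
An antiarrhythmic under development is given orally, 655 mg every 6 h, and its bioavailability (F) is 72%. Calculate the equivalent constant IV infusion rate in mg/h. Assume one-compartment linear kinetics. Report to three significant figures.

78.6 mg/h

Equivalent systemic input: infusion rate = F·D/τ.
Rate = 0.72 × 655 / 6 = 78.60 mg/h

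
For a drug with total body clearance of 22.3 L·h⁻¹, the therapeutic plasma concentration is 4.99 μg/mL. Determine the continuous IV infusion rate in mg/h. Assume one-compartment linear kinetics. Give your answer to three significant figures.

R₀ = 22.30 × 4.99 = 111.3 mg/h

111 mg/h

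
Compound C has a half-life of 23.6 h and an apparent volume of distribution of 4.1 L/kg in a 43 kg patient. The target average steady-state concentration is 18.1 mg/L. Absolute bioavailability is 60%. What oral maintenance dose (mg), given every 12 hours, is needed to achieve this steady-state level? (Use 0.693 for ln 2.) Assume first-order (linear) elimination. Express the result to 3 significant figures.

1870 mg

Vd(total) = 43 kg × 4.1 L/kg = 176.3 L
CL = 0.693 × Vd / t½ = 0.693 × 176.3 / 23.6 = 5.177 L/h
D = CL × Css × τ / F = 5.177 × 18.1 × 12 / 0.6 = 1874 mg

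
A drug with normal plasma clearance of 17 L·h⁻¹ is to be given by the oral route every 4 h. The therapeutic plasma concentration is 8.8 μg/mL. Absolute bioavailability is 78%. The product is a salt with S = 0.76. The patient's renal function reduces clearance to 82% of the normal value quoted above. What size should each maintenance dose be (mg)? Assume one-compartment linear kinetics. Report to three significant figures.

828 mg

Patient clearance = 0.82 × 17.00 = 13.94 L/h
D = CL × Css × τ / F / S = 13.94 × 8.8 × 4 / 0.78 / 0.76 = 827.7 mg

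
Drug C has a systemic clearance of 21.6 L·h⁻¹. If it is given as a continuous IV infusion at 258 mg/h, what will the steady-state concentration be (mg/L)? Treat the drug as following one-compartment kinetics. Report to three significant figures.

11.9 mg/L

Css = rate / CL = 258 / 21.60 = 11.94 mg/L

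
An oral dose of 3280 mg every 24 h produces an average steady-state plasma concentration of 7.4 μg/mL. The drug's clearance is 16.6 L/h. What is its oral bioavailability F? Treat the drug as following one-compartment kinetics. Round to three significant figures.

F·D/τ = CL·Css at steady state → F = CL·Css·τ / D.
F = 16.6 × 7.4 × 24 / 3280 = 0.899

0.899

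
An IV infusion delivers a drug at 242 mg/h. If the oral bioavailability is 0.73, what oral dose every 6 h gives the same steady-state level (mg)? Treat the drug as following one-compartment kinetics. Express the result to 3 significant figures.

To maintain the same Css, the systemic dosing rate must be unchanged: F·D/τ = infusion rate.
D = rate × τ / F = 242 × 6 / 0.73 = 1989 mg

1990 mg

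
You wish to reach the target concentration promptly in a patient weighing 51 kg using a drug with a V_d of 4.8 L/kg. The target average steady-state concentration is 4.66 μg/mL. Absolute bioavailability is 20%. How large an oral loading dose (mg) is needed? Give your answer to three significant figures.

5700 mg

Vd(total) = 51 kg × 4.8 L/kg = 244.8 L
LD = Vd × C / F = 244.8 × 4.660 / 0.2 = 5704 mg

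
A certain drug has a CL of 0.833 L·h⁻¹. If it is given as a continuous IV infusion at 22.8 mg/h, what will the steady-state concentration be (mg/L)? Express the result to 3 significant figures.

Css = rate / CL = 22.8 / 0.8330 = 27.37 mg/L

27.4 mg/L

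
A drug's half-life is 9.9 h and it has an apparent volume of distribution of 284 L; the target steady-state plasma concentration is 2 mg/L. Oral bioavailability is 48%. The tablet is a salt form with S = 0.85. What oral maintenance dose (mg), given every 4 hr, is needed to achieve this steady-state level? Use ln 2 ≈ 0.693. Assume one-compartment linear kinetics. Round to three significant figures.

390 mg

k = 0.693/9.9 = 0.07000 h⁻¹, so CL = k·Vd = 0.07000 × 284.0 = 19.88 L/h
D = CL × Css × τ / F / S = 19.88 × 2 × 4 / 0.48 / 0.85 = 389.8 mg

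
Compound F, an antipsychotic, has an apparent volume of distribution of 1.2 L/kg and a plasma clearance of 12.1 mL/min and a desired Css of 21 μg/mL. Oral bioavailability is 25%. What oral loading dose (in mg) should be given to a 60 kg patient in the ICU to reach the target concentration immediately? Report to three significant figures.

Vd = 1.2 L/kg × 60 kg = 72.00 L
The loading dose fills Vd to the target concentration.
LD = Vd × C / F = 72.00 × 21.00 / 0.25 = 6048 mg

6050 mg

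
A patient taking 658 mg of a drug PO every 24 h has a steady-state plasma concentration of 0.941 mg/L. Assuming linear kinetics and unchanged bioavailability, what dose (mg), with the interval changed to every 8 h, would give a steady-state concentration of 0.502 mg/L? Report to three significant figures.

For first-order elimination, Css ∝ F·D/(CL·τ); F and CL are unchanged, so Css ∝ D/τ.
D₂ = D₁ × (Css,target / Css,current) × (τ₂/τ₁) = 658 × (0.502/0.941) × (8/24) = 117.0 mg

117 mg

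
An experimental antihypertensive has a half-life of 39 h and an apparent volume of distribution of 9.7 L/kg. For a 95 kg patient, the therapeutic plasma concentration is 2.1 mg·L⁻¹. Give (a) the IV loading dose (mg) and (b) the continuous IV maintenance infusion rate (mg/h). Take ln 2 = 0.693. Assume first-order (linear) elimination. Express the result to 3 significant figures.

Vd = 9.7 L/kg × 95 kg = 921.5 L
LD = Vd × C = 921.5 × 2.1 = 1935 mg
CL = 0.693 × Vd / t½ = 0.693 × 921.5 / 39 = 16.37 L/h
Infusion rate = CL × Css = 16.37 × 2.1 = 34.38 mg/h

(a) 1940 mg; (b) 34.4 mg/h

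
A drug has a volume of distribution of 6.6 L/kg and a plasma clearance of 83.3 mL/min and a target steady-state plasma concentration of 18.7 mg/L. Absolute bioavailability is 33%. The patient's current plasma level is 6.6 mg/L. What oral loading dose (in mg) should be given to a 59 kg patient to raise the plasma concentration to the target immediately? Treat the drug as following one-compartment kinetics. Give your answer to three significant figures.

14300 mg

Vd(total) = 59 kg × 6.6 L/kg = 389.4 L
Concentration deficit ΔC = 18.7 − 6.6 = 12.10 mg/L
LD = Vd × ΔC / F = 389.4 × 12.10 / 0.33 = 14280 mg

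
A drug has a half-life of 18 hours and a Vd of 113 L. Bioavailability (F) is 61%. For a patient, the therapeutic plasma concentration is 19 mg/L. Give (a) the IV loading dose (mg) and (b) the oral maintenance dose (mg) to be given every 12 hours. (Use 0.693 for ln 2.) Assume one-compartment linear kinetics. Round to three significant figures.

(a) 2150 mg; (b) 1630 mg

LD = Vd × C = 113.0 × 19 = 2147 mg
CL = 0.693 × Vd / t½ = 0.693 × 113.0 / 18 = 4.351 L/h
D = CL × Css × τ / F = 4.351 × 19 × 12 / 0.61 = 1626 mg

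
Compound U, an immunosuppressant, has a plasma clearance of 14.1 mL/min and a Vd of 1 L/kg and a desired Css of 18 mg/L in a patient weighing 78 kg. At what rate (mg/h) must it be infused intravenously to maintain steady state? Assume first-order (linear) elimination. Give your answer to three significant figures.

CL = 14.1 mL/min × 60/1000 = 0.8460 L/h
At steady state, infusion rate equals elimination rate: rate in = CL × Css.
R₀ = 0.8460 × 18 = 15.23 mg/h

15.2 mg/h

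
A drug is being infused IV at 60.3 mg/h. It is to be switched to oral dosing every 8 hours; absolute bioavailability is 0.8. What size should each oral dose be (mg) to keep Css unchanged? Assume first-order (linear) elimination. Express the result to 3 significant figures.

603 mg

To maintain the same Css, the systemic dosing rate must be unchanged: F·D/τ = infusion rate.
D = rate × τ / F = 60.3 × 8 / 0.8 = 603.0 mg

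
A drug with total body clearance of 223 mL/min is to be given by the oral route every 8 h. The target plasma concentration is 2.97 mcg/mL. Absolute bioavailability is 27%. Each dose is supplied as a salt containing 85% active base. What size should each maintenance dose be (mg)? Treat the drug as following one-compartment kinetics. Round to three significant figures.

CL = 223 mL/min × 60/1000 = 13.38 L/h
D = CL × Css × τ / F / S = 13.38 × 2.97 × 8 / 0.27 / 0.85 = 1385 mg

1390 mg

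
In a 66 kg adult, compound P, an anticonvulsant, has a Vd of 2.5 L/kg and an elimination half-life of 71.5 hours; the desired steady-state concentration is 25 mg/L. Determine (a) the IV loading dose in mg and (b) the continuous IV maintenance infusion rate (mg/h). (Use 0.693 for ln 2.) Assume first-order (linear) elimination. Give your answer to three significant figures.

(a) 4130 mg; (b) 40.0 mg/h

Total Vd = 2.5 × 66 = 165.0 L
LD = Vd × C = 165.0 × 25 = 4125 mg
CL = 0.693 × Vd / t½ = 0.693 × 165.0 / 71.5 = 1.599 L/h
Infusion rate = CL × Css = 1.599 × 25 = 39.98 mg/h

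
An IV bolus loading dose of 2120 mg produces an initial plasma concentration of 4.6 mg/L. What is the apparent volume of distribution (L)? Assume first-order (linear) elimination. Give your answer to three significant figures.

461 L

Immediately after an IV bolus, C₀ = Dose / Vd, so Vd = Dose / C₀.
Vd = 2120 / 4.6 = 460.9 L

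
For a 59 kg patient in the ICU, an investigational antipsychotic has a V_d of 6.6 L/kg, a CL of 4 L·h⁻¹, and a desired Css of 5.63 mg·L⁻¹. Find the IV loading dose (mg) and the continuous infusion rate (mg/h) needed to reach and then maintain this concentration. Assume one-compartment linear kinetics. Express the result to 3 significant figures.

Vd(total) = 59 kg × 6.6 L/kg = 389.4 L
Loading dose = Vd × C = 389.4 × 5.63 = 2192 mg
Maintenance infusion rate = CL × Css = 4.000 × 5.63 = 22.52 mg/h

(a) 2190 mg; (b) 22.5 mg/h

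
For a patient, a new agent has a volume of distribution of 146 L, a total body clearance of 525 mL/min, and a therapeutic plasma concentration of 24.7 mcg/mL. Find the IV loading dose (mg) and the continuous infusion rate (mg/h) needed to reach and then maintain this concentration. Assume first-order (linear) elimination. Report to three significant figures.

Loading dose = Vd × C = 146.0 × 24.7 = 3606 mg
CL = 525 mL/min × 60/1000 = 31.50 L/h
Maintenance: replace elimination → rate = CL × Css = 31.50 × 24.7 = 778.1 mg/h

(a) 3610 mg; (b) 778 mg/h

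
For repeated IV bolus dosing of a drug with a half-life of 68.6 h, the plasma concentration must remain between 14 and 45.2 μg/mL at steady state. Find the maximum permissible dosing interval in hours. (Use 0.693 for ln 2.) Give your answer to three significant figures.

116 h

k = 0.693 / t½ = 0.693 / 68.6 = 0.01010 h⁻¹
Between IV bolus doses, concentration decays as C = C₀·e^(−kτ), so C_peak/C_trough = e^(kτ).
τ_max = ln(C_peak/C_trough) / k = ln(45.2/14) / 0.01010 = 1.172 / 0.01010 = 116.0 h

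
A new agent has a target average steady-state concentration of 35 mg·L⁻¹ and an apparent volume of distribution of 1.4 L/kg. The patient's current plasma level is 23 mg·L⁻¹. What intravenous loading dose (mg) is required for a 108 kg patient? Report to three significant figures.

Vd = 1.4 L/kg × 108 kg = 151.2 L
The loading dose fills Vd to the target concentration.
Concentration deficit ΔC = 35 − 23 = 12.00 mg/L
LD = Vd × ΔC = 151.2 × 12.00 = 1814 mg

1810 mg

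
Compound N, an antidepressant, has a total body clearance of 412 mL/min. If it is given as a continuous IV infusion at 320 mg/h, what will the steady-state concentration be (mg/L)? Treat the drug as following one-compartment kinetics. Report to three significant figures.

CL = 412 mL/min = 412 × 0.06 = 24.72 L/h
Css = rate / CL = 320 / 24.72 = 12.94 mg/L

12.9 mg/L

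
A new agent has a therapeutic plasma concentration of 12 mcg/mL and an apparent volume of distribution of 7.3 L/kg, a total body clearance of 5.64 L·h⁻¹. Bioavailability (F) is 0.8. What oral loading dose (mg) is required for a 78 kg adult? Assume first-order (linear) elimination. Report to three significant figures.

Total Vd = 7.3 × 78 = 569.4 L
LD = Vd × C / F = 569.4 × 12.00 / 0.8 = 8541 mg

8540 mg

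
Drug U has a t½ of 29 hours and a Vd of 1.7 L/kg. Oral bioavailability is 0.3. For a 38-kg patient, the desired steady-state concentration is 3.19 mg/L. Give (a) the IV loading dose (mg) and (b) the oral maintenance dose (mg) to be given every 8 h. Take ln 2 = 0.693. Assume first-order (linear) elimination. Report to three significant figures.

Vd(total) = 38 kg × 1.7 L/kg = 64.60 L
LD = Vd × C = 64.60 × 3.19 = 206.1 mg
CL = 0.693 × Vd / t½ = 0.693 × 64.60 / 29 = 1.544 L/h
D = CL × Css × τ / F = 1.544 × 3.19 × 8 / 0.3 = 131.3 mg

(a) 206 mg; (b) 131 mg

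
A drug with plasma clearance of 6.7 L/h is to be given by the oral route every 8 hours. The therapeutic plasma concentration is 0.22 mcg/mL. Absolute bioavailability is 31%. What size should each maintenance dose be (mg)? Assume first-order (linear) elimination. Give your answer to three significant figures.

38.0 mg

D = CL × Css × τ / F = 6.700 × 0.22 × 8 / 0.31 = 38.04 mg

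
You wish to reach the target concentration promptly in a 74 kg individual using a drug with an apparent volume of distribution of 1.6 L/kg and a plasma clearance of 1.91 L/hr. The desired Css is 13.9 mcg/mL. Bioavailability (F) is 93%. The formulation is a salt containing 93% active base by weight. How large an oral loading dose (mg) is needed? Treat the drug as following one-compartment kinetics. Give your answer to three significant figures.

1900 mg

Vd(total) = 74 kg × 1.6 L/kg = 118.4 L
LD = Vd × C / F / S = 118.4 × 13.90 / 0.93 / 0.93 = 1903 mg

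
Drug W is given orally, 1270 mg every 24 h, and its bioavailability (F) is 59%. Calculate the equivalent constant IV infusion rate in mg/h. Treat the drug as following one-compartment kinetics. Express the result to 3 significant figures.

31.2 mg/h

Equivalent systemic input: infusion rate = F·D/τ.
Rate = 0.59 × 1270 / 24 = 31.22 mg/h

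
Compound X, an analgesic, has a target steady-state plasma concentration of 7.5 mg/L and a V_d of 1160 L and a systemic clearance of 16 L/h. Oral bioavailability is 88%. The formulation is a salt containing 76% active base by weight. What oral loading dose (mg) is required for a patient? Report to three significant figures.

13000 mg

LD = Vd × C / F / S = 1160 × 7.500 / 0.88 / 0.76 = 13010 mg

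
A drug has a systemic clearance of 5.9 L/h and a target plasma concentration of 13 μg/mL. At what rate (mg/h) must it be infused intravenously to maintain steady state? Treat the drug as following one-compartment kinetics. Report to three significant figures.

Rate = CL × Css = 5.900 × 13 = 76.70 mg/h

76.7 mg/h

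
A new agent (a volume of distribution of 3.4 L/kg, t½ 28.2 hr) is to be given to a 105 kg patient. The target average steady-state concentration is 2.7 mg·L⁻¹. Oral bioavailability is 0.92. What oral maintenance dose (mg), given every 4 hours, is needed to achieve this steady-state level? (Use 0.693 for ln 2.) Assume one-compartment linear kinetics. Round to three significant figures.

103 mg

Total Vd = 3.4 × 105 = 357.0 L
CL = 0.693 × Vd / t½ = 0.693 × 357.0 / 28.2 = 8.773 L/h
D = CL × Css × τ / F = 8.773 × 2.7 × 4 / 0.92 = 103.0 mg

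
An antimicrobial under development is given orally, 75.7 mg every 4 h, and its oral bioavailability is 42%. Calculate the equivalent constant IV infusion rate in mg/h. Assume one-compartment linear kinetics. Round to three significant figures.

Equivalent systemic input: infusion rate = F·D/τ.
Rate = 0.42 × 75.7 / 4 = 7.949 mg/h

7.95 mg/h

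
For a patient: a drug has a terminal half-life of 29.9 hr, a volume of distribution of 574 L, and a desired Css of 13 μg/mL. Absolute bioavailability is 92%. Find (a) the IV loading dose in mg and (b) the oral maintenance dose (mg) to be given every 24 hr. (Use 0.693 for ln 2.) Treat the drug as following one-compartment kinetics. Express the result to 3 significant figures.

LD = Vd × C = 574.0 × 13 = 7462 mg
CL = 0.693 × Vd / t½ = 0.693 × 574.0 / 29.9 = 13.30 L/h
D = CL × Css × τ / F = 13.30 × 13 × 24 / 0.92 = 4510 mg

(a) 7460 mg; (b) 4510 mg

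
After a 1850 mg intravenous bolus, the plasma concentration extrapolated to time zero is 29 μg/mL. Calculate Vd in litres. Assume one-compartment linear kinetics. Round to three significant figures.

63.8 L

Immediately after an IV bolus, C₀ = Dose / Vd, so Vd = Dose / C₀.
Vd = 1850 / 29 = 63.79 L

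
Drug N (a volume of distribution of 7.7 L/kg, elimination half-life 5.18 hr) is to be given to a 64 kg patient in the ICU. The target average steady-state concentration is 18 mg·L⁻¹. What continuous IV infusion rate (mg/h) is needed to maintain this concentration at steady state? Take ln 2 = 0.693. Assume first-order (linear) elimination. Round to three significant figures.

1190 mg/h

Vd(total) = 64 kg × 7.7 L/kg = 492.8 L
CL = ln 2 · Vd / t½ = 0.693 × 492.8 / 5.18 = 65.93 L/h
Infusion rate = CL × Css = 65.93 × 18 = 1187 mg/h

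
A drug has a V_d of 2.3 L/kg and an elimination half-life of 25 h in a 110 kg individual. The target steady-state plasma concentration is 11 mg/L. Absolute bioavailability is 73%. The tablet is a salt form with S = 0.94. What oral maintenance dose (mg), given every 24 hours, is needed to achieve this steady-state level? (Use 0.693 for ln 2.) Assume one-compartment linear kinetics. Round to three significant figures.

2700 mg

Vd = 2.3 L/kg × 110 kg = 253.0 L
CL = ln 2 · Vd / t½ = 0.693 × 253.0 / 25 = 7.013 L/h
D = CL × Css × τ / F / S = 7.013 × 11 × 24 / 0.73 / 0.94 = 2698 mg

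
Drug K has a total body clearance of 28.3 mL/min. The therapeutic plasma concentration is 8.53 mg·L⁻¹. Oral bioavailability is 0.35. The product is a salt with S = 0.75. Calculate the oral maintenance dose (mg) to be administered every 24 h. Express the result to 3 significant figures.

1320 mg

CL = 28.3 mL/min × 60/1000 = 1.698 L/h
At steady state, dose per interval replaces the amount cleared in that interval: F·S·D/τ = CL·Css.
D = CL × Css × τ / F / S = 1.698 × 8.53 × 24 / 0.35 / 0.75 = 1324 mg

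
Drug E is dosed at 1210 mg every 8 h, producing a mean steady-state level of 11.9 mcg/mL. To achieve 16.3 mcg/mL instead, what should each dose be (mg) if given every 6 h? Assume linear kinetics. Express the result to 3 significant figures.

For first-order elimination, Css ∝ F·D/(CL·τ); F and CL are unchanged, so Css ∝ D/τ.
D₂ = D₁ × (Css,target / Css,current) × (τ₂/τ₁) = 1210 × (16.3/11.9) × (6/8) = 1243 mg

1240 mg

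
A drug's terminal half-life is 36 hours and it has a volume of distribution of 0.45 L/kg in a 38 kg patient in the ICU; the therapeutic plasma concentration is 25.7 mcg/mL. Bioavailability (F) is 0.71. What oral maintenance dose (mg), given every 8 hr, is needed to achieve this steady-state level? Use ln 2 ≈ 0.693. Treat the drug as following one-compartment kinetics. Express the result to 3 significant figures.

Total Vd = 0.45 × 38 = 17.10 L
CL = ln 2 · Vd / t½ = 0.693 × 17.10 / 36 = 0.3292 L/h
D = CL × Css × τ / F = 0.3292 × 25.7 × 8 / 0.71 = 95.33 mg

95.3 mg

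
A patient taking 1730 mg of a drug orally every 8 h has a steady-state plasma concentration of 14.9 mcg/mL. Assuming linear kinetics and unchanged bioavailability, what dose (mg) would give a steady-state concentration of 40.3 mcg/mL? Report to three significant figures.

4680 mg

With linear kinetics, Css is proportional to dose rate (D/τ) at fixed clearance.
D₂ = D₁ × (Css,target / Css,current) = 1730 × 40.3/14.9 = 4679 mg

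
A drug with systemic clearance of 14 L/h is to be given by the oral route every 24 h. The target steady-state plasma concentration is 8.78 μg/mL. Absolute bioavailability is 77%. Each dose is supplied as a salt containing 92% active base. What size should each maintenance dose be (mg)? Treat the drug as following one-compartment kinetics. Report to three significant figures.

4160 mg

At steady state, dose per interval replaces the amount cleared in that interval: F·S·D/τ = CL·Css.
D = CL × Css × τ / F / S = 14.00 × 8.78 × 24 / 0.77 / 0.92 = 4164 mg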